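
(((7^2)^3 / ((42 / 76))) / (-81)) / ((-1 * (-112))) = -45619 / 1944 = -23.47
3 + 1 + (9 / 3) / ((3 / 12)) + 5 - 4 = 17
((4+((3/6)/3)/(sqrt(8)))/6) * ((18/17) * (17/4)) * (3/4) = 3 * sqrt(2)/128+9/4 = 2.28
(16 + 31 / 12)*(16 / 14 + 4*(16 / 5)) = 27206 / 105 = 259.10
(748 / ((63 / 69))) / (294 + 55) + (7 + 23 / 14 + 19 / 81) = 4442399 / 395766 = 11.22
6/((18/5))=5/3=1.67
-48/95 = -0.51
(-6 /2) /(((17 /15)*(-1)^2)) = -2.65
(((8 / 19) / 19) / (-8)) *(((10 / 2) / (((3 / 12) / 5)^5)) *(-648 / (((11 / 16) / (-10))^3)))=-42467328000000000 / 480491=-88383191360.50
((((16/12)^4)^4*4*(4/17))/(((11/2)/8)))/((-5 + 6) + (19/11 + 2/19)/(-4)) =83562883710976/331502798421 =252.07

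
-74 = -74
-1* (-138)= 138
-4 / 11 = -0.36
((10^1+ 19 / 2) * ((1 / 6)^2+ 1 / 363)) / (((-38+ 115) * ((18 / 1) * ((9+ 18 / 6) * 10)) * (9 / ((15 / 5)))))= 247 / 206997120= 0.00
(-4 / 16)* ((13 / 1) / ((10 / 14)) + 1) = -24 / 5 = -4.80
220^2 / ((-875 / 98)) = -27104 / 5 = -5420.80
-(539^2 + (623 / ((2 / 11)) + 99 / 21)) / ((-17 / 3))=12345993 / 238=51873.92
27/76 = 0.36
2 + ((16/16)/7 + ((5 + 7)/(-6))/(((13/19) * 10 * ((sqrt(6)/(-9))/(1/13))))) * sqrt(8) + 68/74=114 * sqrt(3)/845 + 2 * sqrt(2)/7 + 108/37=3.56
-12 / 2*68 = -408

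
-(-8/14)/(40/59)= 59/70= 0.84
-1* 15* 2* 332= -9960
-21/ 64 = -0.33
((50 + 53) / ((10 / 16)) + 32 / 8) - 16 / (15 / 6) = 812 / 5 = 162.40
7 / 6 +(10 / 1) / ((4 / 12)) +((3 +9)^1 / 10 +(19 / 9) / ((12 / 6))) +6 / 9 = 1534 / 45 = 34.09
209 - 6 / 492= 17137 / 82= 208.99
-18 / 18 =-1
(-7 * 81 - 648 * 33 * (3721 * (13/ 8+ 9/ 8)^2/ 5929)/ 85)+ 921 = -6997413/ 8330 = -840.03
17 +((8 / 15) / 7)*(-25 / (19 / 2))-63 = -18434 / 399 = -46.20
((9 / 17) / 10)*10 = 9 / 17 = 0.53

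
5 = 5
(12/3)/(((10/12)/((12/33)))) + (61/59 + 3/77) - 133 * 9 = -27125837/22715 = -1194.18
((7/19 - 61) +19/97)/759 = -111383/1398837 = -0.08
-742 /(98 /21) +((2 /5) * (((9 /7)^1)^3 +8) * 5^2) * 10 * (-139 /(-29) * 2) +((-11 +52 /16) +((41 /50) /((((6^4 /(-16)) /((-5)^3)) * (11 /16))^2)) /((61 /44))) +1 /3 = 1671580108468757 /175163924628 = 9542.95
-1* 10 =-10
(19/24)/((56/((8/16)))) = 19/2688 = 0.01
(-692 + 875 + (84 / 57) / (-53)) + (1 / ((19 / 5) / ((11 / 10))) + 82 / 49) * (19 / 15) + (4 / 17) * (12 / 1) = 947621267 / 5032986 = 188.28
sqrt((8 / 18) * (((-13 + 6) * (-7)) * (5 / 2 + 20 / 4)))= 7 * sqrt(30) / 3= 12.78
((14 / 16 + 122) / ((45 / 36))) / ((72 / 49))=48167 / 720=66.90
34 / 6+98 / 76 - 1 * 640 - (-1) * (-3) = -72509 / 114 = -636.04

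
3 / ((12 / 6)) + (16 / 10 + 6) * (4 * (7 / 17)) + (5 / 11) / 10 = 13149 / 935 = 14.06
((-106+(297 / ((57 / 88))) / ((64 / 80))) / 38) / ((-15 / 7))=-31066 / 5415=-5.74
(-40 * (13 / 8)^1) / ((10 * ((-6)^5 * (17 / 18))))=13 / 14688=0.00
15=15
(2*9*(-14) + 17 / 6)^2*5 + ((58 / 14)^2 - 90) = 547452641 / 1764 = 310347.30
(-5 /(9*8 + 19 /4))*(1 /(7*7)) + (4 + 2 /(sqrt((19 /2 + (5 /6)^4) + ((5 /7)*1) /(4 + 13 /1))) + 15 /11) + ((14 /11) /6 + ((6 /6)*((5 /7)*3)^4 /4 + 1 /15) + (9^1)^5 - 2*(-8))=72*sqrt(183971977) /1545983 + 28739877219343 /486490620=59076.54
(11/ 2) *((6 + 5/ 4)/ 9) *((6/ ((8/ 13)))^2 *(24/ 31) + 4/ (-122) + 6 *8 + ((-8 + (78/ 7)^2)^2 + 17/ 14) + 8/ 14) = 4930647055279/ 81725238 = 60332.00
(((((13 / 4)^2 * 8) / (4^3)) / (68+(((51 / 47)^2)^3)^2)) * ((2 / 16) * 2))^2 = 385586659396697340851063194507866864859207441 / 17672379206868634398495778888037123739302788071424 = 0.00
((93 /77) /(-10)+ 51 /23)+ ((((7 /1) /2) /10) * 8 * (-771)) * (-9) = 344128263 /17710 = 19431.30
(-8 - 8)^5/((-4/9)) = 2359296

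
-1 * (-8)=8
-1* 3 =-3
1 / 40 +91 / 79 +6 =7.18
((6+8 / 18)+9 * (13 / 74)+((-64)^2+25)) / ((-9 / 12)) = -5499862 / 999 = -5505.37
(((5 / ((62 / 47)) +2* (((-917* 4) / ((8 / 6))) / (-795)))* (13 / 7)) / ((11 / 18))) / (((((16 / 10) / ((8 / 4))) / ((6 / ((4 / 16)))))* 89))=123540066 / 11259479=10.97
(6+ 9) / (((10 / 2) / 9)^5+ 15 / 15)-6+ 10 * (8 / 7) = 19.67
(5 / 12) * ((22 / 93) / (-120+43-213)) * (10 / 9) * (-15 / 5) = 55 / 48546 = 0.00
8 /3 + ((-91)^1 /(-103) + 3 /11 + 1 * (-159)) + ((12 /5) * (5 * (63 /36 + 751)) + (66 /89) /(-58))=77883421153 /8772819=8877.81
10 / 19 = 0.53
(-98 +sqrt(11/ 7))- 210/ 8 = -497/ 4 +sqrt(77)/ 7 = -123.00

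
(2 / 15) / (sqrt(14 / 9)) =sqrt(14) / 35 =0.11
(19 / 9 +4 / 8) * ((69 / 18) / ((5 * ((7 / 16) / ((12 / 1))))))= 17296 / 315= 54.91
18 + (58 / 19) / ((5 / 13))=2464 / 95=25.94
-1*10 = -10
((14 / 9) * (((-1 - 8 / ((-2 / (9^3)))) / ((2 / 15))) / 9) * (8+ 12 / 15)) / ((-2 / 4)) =-1795640 / 27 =-66505.19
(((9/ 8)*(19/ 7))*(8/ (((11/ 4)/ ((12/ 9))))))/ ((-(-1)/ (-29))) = -26448/ 77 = -343.48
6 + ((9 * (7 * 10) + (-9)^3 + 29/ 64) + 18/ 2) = -5347/ 64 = -83.55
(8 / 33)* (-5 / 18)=-20 / 297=-0.07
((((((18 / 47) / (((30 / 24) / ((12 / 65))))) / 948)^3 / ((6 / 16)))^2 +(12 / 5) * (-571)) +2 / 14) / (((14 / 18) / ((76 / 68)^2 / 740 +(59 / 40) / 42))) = -58750463947232733946419789688239444360709893171 / 906011134667525363246731374657223027343750000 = -64.85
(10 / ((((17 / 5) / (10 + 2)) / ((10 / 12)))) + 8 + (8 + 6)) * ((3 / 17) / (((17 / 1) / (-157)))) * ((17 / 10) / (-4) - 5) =44664459 / 98260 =454.55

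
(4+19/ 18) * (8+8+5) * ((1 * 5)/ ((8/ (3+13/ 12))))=156065/ 576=270.95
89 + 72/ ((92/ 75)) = 3397/ 23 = 147.70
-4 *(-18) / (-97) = -72 / 97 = -0.74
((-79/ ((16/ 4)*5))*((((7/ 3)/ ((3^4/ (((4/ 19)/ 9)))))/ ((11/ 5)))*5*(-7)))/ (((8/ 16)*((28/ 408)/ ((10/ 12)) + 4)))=3290350/ 158607801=0.02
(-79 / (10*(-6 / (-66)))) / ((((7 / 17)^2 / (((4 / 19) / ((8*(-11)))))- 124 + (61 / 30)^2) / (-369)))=-8340392610 / 49610831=-168.12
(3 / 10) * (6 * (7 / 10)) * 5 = 63 / 10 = 6.30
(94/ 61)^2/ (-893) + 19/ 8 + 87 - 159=-39380847/ 565592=-69.63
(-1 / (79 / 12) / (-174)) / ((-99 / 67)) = -134 / 226809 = -0.00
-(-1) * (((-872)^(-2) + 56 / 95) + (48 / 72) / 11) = 1549665727 / 2383803840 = 0.65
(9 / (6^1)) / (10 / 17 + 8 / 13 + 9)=663 / 4510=0.15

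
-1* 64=-64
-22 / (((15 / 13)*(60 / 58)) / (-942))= 1302158 / 75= 17362.11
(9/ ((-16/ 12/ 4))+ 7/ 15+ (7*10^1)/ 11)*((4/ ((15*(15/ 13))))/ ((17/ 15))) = -173056/ 42075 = -4.11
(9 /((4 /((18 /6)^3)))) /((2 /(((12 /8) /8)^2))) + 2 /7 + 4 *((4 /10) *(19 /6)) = 6.42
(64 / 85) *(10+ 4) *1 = 896 / 85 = 10.54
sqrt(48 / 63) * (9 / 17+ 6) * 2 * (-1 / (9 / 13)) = -3848 * sqrt(21) / 1071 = -16.46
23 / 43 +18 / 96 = 497 / 688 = 0.72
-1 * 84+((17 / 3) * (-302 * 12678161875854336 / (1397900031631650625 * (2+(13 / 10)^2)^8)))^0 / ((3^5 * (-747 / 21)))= -5082595 / 60507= -84.00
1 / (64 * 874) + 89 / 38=131009 / 55936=2.34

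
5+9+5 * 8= 54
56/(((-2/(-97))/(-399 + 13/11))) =-11885216/11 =-1080474.18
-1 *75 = -75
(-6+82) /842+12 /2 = 2564 /421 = 6.09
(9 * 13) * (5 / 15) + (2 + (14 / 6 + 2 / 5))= 656 / 15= 43.73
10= 10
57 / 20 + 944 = 946.85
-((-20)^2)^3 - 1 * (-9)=-63999991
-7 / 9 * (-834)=1946 / 3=648.67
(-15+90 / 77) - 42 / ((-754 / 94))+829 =23815534 / 29029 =820.40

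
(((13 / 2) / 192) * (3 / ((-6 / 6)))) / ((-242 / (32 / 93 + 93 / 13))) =9065 / 2880768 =0.00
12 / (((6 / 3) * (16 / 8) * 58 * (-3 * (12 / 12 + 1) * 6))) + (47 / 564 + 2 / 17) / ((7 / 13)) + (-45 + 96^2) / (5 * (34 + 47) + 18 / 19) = 543315593 / 23660056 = 22.96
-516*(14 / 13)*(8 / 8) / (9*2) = -1204 / 39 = -30.87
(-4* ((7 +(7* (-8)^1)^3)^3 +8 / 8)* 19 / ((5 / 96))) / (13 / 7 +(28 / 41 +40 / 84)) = 4859932599512064359424 / 1855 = 2619909757149360840.66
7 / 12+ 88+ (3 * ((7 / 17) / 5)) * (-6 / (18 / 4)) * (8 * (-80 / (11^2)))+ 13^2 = 6401195 / 24684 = 259.33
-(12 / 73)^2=-144 / 5329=-0.03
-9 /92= -0.10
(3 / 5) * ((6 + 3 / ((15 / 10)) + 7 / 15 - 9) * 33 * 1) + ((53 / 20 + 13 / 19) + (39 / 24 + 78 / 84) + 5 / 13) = -1482653 / 345800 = -4.29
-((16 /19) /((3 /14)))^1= -3.93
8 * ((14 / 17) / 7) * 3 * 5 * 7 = 1680 / 17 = 98.82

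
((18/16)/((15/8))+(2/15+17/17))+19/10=109/30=3.63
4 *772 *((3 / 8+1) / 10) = 2123 / 5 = 424.60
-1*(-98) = 98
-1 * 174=-174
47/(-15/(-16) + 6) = 752/111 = 6.77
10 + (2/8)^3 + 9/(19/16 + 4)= 62419/5312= 11.75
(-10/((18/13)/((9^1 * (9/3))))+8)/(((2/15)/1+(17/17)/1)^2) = -2475/17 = -145.59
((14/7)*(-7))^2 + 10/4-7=383/2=191.50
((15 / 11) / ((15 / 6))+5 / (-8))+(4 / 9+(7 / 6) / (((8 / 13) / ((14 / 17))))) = 12967 / 6732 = 1.93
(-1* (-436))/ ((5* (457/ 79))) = 34444/ 2285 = 15.07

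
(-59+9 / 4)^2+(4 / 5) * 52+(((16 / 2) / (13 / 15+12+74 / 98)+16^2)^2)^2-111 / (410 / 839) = 558030762983872484413367821 / 128741107885865680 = 4334518881.71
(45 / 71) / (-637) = -45 / 45227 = -0.00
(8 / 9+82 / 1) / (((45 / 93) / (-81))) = -69378 / 5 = -13875.60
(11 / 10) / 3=0.37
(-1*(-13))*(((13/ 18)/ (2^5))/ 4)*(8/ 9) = 169/ 2592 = 0.07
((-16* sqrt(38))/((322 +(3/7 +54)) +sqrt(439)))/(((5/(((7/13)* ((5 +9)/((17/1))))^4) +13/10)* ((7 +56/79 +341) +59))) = -173423661443200* sqrt(38)/216597079723125892167 +14281948589440* sqrt(16682)/6714509471416902657177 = -0.00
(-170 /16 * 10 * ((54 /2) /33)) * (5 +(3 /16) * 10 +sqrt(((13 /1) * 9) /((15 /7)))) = -765 * sqrt(1365) /44 - 19125 /32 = -1240.01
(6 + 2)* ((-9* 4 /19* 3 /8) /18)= -6 /19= -0.32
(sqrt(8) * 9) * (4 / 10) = 36 * sqrt(2) / 5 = 10.18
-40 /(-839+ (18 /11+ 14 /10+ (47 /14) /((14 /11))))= 431200 /8983253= 0.05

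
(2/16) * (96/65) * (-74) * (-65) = 888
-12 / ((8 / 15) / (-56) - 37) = 630 / 1943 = 0.32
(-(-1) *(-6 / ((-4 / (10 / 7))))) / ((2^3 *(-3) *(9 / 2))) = -5 / 252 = -0.02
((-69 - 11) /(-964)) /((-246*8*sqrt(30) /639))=-71*sqrt(30) /79048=-0.00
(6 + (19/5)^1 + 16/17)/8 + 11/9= 15697/6120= 2.56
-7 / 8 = -0.88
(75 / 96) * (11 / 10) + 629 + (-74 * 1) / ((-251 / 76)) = 10477997 / 16064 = 652.27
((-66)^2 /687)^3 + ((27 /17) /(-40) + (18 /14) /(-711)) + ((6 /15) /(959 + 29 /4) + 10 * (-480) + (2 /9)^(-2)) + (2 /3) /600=-710786541584911023307 /157084197876534600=-4524.88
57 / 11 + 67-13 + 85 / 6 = 4841 / 66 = 73.35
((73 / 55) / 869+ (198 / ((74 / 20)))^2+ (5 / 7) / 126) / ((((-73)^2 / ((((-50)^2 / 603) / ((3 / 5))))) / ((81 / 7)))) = 206582027721511250 / 4807859938895937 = 42.97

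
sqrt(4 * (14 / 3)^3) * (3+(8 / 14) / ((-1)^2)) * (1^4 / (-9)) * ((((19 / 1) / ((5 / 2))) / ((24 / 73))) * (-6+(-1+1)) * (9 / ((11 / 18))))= 16343.25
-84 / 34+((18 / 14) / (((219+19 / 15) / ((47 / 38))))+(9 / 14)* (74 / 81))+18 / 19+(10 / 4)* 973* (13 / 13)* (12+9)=6868744374265 / 134466192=51081.57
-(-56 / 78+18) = -674 / 39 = -17.28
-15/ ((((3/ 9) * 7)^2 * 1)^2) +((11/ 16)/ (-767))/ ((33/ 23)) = -44786663/ 88395216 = -0.51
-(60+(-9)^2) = -141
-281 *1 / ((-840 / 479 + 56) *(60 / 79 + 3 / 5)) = -53166605 / 13953408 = -3.81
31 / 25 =1.24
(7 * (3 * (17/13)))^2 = 127449/169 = 754.14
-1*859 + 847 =-12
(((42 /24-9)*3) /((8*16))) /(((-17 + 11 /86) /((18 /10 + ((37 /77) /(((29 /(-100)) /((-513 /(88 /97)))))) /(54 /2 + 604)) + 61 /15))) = 146987003329 /1985272593920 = 0.07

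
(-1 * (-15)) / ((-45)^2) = 1 / 135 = 0.01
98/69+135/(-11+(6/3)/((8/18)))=-17356/897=-19.35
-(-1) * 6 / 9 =2 / 3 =0.67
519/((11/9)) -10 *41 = 161/11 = 14.64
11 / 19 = 0.58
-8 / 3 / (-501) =8 / 1503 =0.01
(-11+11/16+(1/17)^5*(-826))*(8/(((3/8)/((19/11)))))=-17806011196/46855281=-380.02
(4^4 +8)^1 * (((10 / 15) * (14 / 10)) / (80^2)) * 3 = 231 / 2000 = 0.12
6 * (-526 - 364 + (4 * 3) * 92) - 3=1281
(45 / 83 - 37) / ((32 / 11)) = -16643 / 1328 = -12.53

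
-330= -330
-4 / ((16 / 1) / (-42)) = 10.50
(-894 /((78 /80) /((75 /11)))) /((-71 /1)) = 88.05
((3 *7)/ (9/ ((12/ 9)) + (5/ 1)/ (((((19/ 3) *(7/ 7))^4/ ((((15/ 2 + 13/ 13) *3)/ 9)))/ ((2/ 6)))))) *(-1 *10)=-36489880/ 1173399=-31.10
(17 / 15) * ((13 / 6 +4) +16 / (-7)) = 2771 / 630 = 4.40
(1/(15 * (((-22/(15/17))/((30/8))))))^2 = 225/2238016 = 0.00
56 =56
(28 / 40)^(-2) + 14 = 786 / 49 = 16.04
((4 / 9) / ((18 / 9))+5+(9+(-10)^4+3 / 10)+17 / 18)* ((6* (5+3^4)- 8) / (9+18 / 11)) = 839496416 / 1755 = 478345.54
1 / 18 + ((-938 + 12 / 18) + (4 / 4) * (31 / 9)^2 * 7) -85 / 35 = -971449 / 1134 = -856.66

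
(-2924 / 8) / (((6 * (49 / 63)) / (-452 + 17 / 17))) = 989043 / 28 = 35322.96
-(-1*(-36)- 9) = -27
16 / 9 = 1.78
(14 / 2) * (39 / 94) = 273 / 94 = 2.90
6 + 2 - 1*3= 5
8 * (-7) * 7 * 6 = -2352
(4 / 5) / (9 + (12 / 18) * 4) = 0.07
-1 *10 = -10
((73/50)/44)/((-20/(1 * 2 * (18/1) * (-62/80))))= 20367/440000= 0.05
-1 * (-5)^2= -25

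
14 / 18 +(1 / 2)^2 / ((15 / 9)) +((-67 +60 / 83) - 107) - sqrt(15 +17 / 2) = -2574899 / 14940 - sqrt(94) / 2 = -177.20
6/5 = 1.20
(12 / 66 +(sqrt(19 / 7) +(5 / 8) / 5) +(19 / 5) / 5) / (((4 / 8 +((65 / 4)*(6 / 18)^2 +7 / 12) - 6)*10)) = -9*sqrt(133) / 1960 - 21123 / 616000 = -0.09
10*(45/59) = 7.63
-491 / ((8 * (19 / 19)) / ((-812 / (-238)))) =-14239 / 68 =-209.40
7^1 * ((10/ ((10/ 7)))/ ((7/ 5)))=35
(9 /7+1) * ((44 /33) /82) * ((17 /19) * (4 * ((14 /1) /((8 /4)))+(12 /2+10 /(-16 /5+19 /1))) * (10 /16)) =0.72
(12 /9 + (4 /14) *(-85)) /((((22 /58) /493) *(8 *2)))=-3445577 /1848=-1864.49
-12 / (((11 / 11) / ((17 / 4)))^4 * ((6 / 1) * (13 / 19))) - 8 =-961.67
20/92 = 5/23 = 0.22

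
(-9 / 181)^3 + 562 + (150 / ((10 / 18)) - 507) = 1927165096 / 5929741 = 325.00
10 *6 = 60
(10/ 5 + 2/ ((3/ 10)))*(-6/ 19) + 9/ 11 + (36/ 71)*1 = -20947/ 14839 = -1.41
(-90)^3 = -729000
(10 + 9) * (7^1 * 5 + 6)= 779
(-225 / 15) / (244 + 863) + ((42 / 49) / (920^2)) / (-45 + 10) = -518421107 / 38259396000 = -0.01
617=617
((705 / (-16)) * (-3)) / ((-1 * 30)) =-4.41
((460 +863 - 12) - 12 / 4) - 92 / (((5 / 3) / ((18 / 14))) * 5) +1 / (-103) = 23320673 / 18025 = 1293.80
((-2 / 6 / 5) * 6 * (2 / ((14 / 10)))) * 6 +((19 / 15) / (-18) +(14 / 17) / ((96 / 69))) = -747223 / 257040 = -2.91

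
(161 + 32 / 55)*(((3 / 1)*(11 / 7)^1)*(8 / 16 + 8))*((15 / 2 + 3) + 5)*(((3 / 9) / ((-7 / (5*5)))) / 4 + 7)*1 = 2636781787 / 3920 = 672648.42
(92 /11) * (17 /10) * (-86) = -67252 /55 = -1222.76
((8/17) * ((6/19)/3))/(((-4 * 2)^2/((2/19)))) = 1/12274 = 0.00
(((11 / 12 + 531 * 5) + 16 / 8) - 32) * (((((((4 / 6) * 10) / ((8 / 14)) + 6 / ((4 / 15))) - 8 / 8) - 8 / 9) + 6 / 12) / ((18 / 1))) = 9295745 / 1944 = 4781.76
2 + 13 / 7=3.86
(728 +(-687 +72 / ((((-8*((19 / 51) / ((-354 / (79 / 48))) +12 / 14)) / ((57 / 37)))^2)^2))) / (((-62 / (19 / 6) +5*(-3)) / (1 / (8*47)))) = -1063281829728257287147388658352360043 / 335667936371567274172738167439866795000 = -0.00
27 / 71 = 0.38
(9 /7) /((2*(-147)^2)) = 1 /33614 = 0.00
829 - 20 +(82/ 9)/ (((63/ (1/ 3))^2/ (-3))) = 86694785/ 107163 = 809.00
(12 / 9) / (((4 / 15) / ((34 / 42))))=85 / 21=4.05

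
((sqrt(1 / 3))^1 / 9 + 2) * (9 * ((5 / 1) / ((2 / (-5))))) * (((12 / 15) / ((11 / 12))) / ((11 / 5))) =-10800 / 121 - 200 * sqrt(3) / 121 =-92.12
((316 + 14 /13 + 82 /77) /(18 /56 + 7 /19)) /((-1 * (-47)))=24202960 /2466607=9.81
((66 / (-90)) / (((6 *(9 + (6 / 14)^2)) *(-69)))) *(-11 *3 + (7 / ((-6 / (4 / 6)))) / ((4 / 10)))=-339031 / 50301000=-0.01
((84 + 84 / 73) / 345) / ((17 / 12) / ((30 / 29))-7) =-149184 / 3403333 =-0.04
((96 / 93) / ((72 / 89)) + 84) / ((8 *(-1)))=-2974 / 279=-10.66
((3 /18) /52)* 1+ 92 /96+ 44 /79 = 3119 /2054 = 1.52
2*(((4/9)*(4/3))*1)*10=320/27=11.85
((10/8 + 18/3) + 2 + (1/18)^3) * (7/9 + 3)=917099/26244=34.95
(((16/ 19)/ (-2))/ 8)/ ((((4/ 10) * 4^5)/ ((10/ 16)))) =-25/ 311296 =-0.00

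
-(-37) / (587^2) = 37 / 344569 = 0.00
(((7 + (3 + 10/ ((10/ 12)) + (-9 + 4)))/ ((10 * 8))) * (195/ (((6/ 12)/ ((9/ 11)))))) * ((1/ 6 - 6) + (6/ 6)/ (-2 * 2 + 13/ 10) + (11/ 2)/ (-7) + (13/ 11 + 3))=-1289977/ 6776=-190.37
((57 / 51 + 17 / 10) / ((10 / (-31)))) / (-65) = 14849 / 110500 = 0.13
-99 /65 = -1.52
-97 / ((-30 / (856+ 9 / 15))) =415451 / 150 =2769.67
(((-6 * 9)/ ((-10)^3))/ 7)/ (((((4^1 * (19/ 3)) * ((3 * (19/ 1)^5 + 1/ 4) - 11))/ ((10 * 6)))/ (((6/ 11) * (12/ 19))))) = 17496/ 20648407289125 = 0.00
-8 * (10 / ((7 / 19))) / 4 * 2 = -760 / 7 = -108.57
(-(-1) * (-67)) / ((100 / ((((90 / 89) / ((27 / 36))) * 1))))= -402 / 445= -0.90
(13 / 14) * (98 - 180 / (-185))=23803 / 259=91.90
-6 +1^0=-5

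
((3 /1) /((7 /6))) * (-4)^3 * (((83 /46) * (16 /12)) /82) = -31872 /6601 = -4.83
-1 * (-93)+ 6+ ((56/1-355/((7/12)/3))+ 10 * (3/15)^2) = -58461/35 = -1670.31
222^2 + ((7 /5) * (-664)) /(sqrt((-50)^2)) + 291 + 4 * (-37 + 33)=49540.41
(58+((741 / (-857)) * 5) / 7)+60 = 704177 / 5999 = 117.38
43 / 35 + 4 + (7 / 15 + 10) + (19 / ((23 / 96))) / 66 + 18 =927034 / 26565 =34.90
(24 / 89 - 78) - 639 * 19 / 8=-1135893 / 712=-1595.36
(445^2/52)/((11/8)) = 396050/143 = 2769.58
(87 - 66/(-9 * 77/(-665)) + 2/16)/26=0.92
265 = 265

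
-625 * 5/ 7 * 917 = -409375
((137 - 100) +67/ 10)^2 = 190969/ 100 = 1909.69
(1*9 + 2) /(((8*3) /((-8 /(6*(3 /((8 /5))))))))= -44 /135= -0.33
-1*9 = -9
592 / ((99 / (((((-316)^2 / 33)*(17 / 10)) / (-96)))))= -15702356 / 49005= -320.42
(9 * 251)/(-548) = -2259/548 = -4.12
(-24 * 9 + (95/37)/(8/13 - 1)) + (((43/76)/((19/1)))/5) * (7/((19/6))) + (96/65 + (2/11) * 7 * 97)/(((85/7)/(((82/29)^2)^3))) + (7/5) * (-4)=92294847902810655959003/18348707497454841650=5030.05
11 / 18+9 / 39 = 0.84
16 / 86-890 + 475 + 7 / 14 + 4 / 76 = -414.26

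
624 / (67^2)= 0.14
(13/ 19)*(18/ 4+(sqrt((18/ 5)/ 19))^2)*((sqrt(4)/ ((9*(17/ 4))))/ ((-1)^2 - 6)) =-5148/ 153425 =-0.03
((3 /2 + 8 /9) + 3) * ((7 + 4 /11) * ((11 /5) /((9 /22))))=1067 /5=213.40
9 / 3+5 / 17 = 56 / 17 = 3.29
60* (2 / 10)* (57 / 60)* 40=456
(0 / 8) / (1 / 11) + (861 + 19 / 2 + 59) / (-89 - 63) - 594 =-182435 / 304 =-600.12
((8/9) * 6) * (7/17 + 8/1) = 2288/51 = 44.86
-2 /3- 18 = -56 /3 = -18.67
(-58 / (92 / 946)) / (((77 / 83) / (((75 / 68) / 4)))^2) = -48322029375 / 917179648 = -52.69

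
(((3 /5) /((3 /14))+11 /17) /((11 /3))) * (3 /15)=879 /4675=0.19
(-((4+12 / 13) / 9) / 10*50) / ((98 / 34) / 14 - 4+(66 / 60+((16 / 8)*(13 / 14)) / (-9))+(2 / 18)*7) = 190400 / 147771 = 1.29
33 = 33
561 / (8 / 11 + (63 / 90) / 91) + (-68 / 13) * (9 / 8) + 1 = 20724503 / 27326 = 758.42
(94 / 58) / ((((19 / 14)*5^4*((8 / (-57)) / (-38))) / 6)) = 56259 / 18125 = 3.10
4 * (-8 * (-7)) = 224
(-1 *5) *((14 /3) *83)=-1936.67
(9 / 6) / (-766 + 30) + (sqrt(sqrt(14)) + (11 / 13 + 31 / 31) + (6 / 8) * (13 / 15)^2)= 14^(1 / 4) + 3455171 / 1435200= 4.34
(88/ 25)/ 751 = 88/ 18775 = 0.00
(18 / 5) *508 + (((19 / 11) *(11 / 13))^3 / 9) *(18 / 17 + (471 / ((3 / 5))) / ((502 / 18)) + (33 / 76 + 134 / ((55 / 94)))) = 2739315669221 / 1427823540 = 1918.53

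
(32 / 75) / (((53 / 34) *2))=544 / 3975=0.14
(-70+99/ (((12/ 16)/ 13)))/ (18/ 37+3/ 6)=121804/ 73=1668.55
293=293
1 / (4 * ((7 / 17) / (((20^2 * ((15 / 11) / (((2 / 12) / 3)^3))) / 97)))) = 148716000 / 7469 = 19911.10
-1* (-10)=10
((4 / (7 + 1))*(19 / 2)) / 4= 19 / 16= 1.19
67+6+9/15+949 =5113/5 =1022.60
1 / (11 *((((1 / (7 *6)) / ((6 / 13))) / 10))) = 2520 / 143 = 17.62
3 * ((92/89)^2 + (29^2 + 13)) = 20318994/7921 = 2565.21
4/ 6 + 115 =347/ 3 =115.67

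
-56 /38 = -1.47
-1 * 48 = -48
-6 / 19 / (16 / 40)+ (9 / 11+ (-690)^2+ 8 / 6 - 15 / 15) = 298514927 / 627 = 476100.36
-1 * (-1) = 1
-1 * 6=-6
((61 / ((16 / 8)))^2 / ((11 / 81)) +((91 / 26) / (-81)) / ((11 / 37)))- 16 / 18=24409795 / 3564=6848.99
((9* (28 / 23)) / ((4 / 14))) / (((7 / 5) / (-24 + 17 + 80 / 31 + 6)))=30870 / 713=43.30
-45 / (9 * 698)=-5 / 698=-0.01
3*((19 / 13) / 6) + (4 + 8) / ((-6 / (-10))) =20.73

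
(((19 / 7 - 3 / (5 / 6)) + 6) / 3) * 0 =0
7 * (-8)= -56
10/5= 2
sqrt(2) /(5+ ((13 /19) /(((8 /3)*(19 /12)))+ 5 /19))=722*sqrt(2) /3917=0.26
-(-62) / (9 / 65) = 4030 / 9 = 447.78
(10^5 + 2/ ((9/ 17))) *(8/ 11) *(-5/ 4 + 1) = -1800068/ 99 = -18182.51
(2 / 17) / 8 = 1 / 68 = 0.01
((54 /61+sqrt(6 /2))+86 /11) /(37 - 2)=sqrt(3) /35+1168 /4697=0.30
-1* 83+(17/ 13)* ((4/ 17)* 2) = -1071/ 13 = -82.38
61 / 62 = 0.98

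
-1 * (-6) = 6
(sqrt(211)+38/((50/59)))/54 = sqrt(211)/54+1121/1350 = 1.10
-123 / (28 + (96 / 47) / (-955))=-5520855 / 1256684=-4.39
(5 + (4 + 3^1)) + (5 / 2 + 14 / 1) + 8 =73 / 2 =36.50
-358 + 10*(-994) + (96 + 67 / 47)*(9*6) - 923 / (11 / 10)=-3037950 / 517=-5876.11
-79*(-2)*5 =790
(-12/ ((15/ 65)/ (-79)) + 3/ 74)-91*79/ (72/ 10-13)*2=14135715/ 2146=6587.01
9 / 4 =2.25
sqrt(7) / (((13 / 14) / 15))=210 * sqrt(7) / 13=42.74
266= 266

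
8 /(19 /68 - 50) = -544 /3381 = -0.16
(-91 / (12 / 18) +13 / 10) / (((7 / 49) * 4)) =-1183 / 5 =-236.60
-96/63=-32/21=-1.52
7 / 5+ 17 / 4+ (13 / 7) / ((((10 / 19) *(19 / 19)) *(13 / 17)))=1437 / 140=10.26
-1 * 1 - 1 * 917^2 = -840890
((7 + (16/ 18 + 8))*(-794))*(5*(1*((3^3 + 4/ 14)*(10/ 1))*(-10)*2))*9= 21686522000/ 7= 3098074571.43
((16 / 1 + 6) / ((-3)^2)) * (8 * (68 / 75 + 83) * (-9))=-1107568 / 75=-14767.57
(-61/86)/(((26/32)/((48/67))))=-23424/37453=-0.63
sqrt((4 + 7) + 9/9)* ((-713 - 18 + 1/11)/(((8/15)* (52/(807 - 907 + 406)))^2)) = -5293360125* sqrt(3)/29744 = -308242.63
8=8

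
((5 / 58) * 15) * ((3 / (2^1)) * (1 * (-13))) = -2925 / 116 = -25.22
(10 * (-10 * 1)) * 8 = -800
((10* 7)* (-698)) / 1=-48860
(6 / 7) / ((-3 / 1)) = -2 / 7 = -0.29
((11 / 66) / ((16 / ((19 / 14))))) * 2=19 / 672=0.03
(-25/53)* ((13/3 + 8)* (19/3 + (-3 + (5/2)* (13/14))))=-439375/13356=-32.90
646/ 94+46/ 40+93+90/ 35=681647/ 6580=103.59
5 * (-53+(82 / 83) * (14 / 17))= -368175 / 1411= -260.93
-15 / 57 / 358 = -0.00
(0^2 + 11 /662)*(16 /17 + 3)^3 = 1.02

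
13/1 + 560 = 573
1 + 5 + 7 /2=19 /2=9.50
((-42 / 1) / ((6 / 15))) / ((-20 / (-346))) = -3633 / 2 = -1816.50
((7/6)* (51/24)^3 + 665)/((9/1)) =2077271/27648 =75.13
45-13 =32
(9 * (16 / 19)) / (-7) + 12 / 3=388 / 133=2.92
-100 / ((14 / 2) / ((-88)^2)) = -110628.57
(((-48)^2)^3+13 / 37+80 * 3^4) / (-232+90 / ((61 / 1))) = -27604457303401 / 520294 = -53055498.05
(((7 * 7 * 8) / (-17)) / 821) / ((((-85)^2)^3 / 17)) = -392 / 309639752328125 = -0.00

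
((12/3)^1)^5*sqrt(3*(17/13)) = 2028.21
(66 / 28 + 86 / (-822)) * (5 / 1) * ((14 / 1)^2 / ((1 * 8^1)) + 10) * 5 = 7452575 / 3836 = 1942.80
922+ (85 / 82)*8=930.29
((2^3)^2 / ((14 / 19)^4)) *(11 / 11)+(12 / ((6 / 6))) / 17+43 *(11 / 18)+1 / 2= 89852657 / 367353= 244.59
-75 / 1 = -75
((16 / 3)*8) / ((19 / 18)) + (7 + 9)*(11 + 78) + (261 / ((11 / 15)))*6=752374 / 209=3599.88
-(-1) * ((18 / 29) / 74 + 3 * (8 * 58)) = 1493625 / 1073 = 1392.01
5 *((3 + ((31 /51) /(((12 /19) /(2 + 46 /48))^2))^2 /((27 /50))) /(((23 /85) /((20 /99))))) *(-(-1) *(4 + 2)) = 10035964998996729125 /1348177079107584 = 7444.10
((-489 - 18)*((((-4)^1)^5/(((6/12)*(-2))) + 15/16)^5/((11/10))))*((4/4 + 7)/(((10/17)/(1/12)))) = -3407394792509030134783127/5767168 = -590826345358593704.01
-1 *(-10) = 10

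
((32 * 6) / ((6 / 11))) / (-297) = -32 / 27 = -1.19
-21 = -21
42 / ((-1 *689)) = -42 / 689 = -0.06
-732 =-732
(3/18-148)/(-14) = 887/84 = 10.56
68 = 68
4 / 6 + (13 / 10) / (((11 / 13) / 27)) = 42.15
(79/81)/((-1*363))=-79/29403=-0.00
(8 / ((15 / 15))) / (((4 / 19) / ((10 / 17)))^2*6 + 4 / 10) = 36100 / 5273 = 6.85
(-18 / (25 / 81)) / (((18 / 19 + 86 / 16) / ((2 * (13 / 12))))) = -480168 / 24025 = -19.99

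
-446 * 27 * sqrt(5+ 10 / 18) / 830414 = -10035 * sqrt(2) / 415207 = -0.03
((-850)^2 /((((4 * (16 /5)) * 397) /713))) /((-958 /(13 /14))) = -8371065625 /85193024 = -98.26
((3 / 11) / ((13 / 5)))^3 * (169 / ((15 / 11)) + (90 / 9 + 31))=556650 / 2924207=0.19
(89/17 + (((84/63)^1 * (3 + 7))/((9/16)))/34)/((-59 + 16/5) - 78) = -13615/307071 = -0.04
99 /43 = 2.30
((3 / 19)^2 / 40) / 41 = 9 / 592040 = 0.00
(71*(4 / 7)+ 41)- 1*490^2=-1680129 / 7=-240018.43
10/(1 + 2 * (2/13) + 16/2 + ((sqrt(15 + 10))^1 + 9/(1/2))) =13/42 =0.31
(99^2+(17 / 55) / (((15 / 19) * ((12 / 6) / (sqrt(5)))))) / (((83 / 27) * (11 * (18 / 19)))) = 6137 * sqrt(5) / 1004300+50787 / 166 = 305.96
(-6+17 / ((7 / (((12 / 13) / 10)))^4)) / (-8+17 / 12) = 3085872980616 / 3385888699375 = 0.91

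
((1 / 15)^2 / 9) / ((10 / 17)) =17 / 20250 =0.00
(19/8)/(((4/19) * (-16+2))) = -361/448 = -0.81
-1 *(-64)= 64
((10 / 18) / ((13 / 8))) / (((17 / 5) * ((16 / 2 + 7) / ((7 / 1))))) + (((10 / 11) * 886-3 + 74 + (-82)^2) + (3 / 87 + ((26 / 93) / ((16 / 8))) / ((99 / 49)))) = 448493946665 / 59007663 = 7600.61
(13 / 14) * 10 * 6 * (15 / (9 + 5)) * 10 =29250 / 49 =596.94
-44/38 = -22/19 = -1.16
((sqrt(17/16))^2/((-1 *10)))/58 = -17/9280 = -0.00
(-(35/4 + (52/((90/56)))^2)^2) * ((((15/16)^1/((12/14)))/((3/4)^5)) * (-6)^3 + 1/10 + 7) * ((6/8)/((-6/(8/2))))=-6504213179875285721/11809800000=-550747106.63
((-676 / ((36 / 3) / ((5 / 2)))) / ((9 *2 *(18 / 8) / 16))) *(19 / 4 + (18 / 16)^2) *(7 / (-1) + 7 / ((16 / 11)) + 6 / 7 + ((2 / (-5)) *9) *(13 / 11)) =29070535 / 15552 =1869.25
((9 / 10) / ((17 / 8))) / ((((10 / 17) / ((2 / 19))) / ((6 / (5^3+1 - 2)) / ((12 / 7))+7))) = 15687 / 29450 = 0.53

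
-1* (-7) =7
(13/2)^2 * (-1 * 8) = -338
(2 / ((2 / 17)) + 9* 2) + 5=40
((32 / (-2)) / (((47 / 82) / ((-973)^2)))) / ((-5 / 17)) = 21115843616 / 235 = 89854653.69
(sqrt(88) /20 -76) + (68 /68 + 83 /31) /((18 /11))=-73.28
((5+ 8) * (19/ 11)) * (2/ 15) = 494/ 165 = 2.99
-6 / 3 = -2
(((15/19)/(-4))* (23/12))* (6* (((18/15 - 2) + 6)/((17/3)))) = -2691/1292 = -2.08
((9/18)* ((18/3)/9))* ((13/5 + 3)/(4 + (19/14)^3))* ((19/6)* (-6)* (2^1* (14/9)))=-40874624/2407725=-16.98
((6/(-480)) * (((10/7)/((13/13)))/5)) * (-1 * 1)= 1/280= 0.00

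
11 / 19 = 0.58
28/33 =0.85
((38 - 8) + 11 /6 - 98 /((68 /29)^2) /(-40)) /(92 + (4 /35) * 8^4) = 0.06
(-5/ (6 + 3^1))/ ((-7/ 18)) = 10/ 7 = 1.43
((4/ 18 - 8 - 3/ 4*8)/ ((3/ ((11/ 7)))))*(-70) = 13640/ 27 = 505.19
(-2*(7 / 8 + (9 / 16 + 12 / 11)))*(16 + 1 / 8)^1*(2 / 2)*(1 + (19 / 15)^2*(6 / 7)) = -4772269 / 24640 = -193.68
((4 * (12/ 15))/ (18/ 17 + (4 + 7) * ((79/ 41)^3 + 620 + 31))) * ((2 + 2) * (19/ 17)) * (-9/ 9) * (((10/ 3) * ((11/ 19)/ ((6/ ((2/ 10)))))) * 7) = -42455336/ 47720669895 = -0.00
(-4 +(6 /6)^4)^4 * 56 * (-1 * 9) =-40824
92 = 92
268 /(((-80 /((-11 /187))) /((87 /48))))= 1943 /5440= 0.36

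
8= 8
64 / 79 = 0.81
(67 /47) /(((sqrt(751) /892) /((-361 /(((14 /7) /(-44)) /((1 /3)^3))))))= 13648.60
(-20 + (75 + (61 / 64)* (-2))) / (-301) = -1699 / 9632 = -0.18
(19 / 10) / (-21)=-19 / 210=-0.09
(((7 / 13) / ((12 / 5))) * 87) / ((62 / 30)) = 15225 / 1612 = 9.44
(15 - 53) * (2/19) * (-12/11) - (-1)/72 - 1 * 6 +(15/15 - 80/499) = -0.78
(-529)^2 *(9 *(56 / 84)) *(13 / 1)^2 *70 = 19863114180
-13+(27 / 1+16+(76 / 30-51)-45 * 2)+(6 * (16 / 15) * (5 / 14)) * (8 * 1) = -9469 / 105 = -90.18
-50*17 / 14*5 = -2125 / 7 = -303.57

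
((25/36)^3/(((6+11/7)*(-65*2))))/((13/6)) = -21875/139299264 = -0.00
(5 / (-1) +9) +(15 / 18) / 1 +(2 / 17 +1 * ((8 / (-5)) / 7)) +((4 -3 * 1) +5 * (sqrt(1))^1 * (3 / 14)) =12127 / 1785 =6.79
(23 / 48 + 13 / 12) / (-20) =-5 / 64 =-0.08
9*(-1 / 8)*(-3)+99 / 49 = 2115 / 392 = 5.40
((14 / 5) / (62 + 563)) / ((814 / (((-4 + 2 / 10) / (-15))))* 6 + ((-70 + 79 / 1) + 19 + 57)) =266 / 1149734375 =0.00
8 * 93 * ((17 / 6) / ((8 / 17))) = 8959 / 2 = 4479.50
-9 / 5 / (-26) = 9 / 130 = 0.07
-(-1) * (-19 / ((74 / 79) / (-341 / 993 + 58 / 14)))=-19820705 / 257187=-77.07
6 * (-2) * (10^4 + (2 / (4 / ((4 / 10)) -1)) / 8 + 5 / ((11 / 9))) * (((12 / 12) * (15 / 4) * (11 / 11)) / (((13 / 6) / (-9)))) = 534820185 / 286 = 1870000.65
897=897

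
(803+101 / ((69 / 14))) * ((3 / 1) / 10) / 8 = 56821 / 1840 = 30.88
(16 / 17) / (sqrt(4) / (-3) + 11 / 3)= 16 / 51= 0.31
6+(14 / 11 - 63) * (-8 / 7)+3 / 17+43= 22388 / 187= 119.72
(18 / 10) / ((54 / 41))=41 / 30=1.37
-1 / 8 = -0.12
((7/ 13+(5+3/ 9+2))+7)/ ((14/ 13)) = 290/ 21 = 13.81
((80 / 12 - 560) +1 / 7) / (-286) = 11617 / 6006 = 1.93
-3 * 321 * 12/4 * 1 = -2889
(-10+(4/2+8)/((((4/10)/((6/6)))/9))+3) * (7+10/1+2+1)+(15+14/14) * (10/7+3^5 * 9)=275624/7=39374.86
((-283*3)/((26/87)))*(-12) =443178/13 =34090.62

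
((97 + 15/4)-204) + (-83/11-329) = -19351/44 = -439.80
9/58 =0.16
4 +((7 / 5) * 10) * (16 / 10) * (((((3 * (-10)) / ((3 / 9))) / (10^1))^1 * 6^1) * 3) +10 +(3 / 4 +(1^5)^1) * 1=-72261 / 20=-3613.05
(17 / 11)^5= 8.82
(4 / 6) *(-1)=-2 / 3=-0.67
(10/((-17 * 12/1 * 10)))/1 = -1/204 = -0.00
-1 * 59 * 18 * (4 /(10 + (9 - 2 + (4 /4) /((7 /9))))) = -3717 /16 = -232.31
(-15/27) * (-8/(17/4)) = 160/153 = 1.05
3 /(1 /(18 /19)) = 54 /19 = 2.84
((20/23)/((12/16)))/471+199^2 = 1286992979/32499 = 39601.00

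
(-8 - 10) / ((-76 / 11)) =99 / 38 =2.61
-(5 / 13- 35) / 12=75 / 26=2.88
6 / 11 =0.55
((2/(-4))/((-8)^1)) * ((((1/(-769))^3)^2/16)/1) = 1/52941714797869793536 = 0.00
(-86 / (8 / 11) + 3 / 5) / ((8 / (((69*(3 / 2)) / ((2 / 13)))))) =-9893.63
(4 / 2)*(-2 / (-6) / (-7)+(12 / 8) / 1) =2.90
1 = 1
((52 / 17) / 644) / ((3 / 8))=0.01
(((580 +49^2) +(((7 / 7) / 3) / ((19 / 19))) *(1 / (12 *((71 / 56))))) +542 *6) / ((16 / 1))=3982901 / 10224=389.56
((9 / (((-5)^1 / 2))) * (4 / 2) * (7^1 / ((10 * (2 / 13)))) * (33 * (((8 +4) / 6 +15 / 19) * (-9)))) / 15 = 4297293 / 2375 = 1809.39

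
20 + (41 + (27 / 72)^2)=3913 / 64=61.14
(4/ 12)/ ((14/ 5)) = 5/ 42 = 0.12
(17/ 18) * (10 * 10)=850/ 9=94.44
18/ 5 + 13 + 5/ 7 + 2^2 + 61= 2881/ 35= 82.31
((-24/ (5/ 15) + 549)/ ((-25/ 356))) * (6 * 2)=-81509.76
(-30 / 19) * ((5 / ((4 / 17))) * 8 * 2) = -10200 / 19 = -536.84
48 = 48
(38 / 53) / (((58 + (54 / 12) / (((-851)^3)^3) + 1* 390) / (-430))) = -7649764907442254277567576834680 / 11116035371010335713988038210211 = -0.69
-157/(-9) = 157/9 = 17.44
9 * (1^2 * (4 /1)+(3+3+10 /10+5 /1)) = 144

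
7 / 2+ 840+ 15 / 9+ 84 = 5575 / 6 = 929.17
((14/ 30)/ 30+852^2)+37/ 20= 725905.87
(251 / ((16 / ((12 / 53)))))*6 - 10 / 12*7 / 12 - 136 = -439507 / 3816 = -115.17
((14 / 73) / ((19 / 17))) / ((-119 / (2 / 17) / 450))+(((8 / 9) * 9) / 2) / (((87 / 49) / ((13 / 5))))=59296292 / 10256865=5.78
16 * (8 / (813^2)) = 0.00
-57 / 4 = -14.25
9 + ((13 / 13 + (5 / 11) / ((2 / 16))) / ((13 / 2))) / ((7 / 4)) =9417 / 1001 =9.41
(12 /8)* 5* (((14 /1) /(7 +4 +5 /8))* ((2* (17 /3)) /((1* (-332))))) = -2380 /7719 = -0.31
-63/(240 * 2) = -21/160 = -0.13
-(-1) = 1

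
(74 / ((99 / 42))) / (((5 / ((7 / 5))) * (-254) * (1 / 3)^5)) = -293706 / 34925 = -8.41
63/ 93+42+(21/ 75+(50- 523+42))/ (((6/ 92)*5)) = -14859043/ 11625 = -1278.20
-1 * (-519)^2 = -269361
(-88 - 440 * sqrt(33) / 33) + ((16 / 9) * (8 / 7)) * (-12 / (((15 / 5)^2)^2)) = -150200 / 1701 - 40 * sqrt(33) / 3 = -164.90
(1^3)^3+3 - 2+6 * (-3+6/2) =2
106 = 106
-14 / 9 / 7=-0.22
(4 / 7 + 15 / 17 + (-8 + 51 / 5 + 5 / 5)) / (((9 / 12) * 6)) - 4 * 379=-2704214 / 1785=-1514.97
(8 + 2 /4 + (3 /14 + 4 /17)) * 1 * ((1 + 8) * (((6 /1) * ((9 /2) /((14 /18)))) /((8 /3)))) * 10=10485.39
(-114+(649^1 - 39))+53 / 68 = 33781 / 68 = 496.78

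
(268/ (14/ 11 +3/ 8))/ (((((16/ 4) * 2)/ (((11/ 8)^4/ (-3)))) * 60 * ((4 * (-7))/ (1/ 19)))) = 10790417/ 14218444800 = 0.00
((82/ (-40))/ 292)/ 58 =-41/ 338720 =-0.00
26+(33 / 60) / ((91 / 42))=3413 / 130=26.25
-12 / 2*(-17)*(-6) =-612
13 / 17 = 0.76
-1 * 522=-522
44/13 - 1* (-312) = 315.38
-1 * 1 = -1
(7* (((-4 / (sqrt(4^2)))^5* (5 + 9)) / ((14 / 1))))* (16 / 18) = -56 / 9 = -6.22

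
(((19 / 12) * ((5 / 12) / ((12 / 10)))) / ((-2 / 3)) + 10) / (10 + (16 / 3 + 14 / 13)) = 13741 / 24576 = 0.56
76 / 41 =1.85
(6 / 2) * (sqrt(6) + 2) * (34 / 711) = 68 / 237 + 34 * sqrt(6) / 237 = 0.64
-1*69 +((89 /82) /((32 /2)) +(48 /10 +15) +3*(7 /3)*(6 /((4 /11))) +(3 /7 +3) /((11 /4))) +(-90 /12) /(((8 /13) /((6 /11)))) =30795581 /505120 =60.97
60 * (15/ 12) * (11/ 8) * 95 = 78375/ 8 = 9796.88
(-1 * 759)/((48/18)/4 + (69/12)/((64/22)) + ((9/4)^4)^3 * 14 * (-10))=415236096/1289350785695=0.00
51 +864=915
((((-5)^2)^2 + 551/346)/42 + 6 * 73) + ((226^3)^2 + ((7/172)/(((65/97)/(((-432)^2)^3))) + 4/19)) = 528002468248170.25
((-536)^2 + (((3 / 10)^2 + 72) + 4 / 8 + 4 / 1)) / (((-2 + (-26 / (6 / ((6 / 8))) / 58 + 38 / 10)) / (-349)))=-34217623334 / 595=-57508610.65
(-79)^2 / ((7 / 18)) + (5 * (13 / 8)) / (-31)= 27859369 / 1736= 16048.02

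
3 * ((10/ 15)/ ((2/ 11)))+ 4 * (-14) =-45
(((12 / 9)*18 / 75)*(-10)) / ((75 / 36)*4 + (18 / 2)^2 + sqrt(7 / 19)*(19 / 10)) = -257280 / 7181203 + 288*sqrt(133) / 7181203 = -0.04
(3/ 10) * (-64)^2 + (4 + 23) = 1255.80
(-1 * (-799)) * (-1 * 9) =-7191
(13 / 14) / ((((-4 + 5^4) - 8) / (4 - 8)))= -26 / 4291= -0.01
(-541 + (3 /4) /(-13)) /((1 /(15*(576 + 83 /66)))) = -5359576825 /1144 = -4684944.78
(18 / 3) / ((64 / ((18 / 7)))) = 27 / 112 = 0.24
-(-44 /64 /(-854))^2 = -121 /186704896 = -0.00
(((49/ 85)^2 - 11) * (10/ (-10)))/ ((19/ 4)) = 308296/ 137275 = 2.25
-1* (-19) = 19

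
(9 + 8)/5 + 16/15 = 67/15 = 4.47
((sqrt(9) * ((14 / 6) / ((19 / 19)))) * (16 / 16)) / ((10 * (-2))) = -7 / 20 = -0.35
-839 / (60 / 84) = -5873 / 5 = -1174.60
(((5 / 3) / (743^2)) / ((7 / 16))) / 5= 0.00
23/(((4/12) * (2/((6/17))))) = 207/17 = 12.18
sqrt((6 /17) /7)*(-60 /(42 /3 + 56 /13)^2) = -2535*sqrt(714) /1685159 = -0.04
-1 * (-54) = 54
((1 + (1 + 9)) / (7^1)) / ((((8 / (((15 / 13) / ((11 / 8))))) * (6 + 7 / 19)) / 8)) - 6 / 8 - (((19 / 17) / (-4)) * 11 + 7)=-1673229 / 374374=-4.47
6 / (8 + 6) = 3 / 7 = 0.43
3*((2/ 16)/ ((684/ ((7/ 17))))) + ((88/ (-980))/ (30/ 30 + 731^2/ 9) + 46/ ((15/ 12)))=74696865432163/ 2029793757600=36.80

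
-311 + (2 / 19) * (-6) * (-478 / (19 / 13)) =-37703 / 361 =-104.44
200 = 200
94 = 94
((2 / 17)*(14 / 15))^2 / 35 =112 / 325125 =0.00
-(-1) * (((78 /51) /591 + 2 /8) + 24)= 974663 /40188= 24.25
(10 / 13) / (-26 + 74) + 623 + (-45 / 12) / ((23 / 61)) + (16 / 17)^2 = 1273261633 / 2073864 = 613.96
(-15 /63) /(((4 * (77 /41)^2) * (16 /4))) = -8405 /1992144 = -0.00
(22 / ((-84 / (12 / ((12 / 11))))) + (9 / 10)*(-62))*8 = -49292 / 105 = -469.45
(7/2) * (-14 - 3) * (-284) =16898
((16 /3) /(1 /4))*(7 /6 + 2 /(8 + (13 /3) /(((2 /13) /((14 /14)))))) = 50912 /1953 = 26.07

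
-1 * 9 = -9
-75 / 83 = -0.90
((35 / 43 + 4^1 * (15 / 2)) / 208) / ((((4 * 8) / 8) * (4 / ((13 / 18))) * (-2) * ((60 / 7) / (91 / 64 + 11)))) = -491575 / 101449728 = -0.00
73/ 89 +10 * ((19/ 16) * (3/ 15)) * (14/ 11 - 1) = 11497/ 7832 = 1.47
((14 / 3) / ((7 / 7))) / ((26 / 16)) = 112 / 39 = 2.87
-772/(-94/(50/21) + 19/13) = 62725/3089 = 20.31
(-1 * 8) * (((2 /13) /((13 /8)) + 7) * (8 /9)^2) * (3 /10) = -306944 /22815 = -13.45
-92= -92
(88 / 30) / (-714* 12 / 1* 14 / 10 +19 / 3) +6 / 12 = 179745 / 359666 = 0.50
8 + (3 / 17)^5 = 8.00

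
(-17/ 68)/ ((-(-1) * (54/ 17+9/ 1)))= -17/ 828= -0.02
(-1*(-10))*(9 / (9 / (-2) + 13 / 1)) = 10.59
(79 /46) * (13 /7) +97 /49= 11651 /2254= 5.17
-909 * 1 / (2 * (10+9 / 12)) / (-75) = 606 / 1075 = 0.56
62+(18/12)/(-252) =10415/168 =61.99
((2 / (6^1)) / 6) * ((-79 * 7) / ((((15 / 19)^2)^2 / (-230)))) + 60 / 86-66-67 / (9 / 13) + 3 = 70651434857 / 3918375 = 18030.80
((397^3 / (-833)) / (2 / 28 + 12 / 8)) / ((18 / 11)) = -62570773 / 2142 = -29211.38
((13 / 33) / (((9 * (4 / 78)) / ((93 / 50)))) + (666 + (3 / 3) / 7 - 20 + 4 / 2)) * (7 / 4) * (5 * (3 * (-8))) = -15008773 / 110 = -136443.39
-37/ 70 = -0.53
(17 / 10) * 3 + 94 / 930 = 4837 / 930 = 5.20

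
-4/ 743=-0.01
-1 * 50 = -50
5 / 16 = 0.31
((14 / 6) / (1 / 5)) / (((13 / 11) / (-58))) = -22330 / 39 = -572.56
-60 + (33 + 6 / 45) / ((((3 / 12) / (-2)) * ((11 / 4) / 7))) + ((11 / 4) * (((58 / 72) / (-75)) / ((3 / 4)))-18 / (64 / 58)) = -267680291 / 356400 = -751.07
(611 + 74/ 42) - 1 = 12847/ 21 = 611.76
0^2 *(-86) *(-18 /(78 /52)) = 0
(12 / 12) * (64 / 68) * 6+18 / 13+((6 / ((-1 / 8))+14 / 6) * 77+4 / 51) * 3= -2329723 / 221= -10541.73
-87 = -87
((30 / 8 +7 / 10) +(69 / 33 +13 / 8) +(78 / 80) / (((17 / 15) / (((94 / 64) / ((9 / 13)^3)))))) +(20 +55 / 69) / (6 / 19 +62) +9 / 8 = 221629647667 / 16499324160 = 13.43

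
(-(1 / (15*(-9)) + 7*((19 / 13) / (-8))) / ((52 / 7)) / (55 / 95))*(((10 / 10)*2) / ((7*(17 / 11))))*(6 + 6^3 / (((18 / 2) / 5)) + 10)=343121 / 45630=7.52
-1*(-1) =1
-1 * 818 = -818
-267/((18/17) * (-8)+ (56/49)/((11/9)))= 116501/3288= 35.43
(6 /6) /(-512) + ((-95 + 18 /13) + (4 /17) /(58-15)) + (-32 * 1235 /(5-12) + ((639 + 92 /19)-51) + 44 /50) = 99426578836061 /16177907200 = 6145.82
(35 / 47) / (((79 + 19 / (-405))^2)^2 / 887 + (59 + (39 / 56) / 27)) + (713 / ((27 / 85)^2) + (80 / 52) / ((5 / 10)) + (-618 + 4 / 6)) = 168478267219311411988690215869 / 26111875774109588220199689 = 6452.17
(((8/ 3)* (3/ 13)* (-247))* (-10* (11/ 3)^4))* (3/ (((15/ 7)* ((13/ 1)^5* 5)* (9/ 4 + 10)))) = 17803456/ 1052615655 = 0.02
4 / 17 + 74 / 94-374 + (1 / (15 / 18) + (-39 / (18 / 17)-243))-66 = -17201131 / 23970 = -717.61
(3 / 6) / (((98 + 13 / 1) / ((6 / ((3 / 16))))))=16 / 111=0.14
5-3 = 2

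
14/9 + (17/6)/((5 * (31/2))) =2221/1395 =1.59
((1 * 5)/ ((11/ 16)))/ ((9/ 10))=800/ 99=8.08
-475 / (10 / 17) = -1615 / 2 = -807.50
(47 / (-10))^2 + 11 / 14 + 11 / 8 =33951 / 1400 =24.25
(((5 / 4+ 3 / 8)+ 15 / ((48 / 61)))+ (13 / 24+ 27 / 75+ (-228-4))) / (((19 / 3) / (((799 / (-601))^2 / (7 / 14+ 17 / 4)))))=-161191783693 / 13039356100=-12.36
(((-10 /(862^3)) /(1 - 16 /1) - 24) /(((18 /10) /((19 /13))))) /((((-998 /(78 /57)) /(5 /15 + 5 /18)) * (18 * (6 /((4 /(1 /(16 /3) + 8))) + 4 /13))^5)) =0.00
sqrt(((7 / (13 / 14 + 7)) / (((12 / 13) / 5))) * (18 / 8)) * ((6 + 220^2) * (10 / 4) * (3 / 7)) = 363045 * sqrt(4810) / 148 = 170126.23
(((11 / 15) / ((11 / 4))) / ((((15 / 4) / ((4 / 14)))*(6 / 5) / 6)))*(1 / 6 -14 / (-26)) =176 / 2457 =0.07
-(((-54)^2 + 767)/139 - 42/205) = -749177/28495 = -26.29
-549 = -549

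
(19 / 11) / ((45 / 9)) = 19 / 55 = 0.35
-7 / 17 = -0.41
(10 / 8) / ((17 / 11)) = 0.81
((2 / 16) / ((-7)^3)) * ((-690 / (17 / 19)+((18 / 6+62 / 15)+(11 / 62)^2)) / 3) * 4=748899509 / 2017292760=0.37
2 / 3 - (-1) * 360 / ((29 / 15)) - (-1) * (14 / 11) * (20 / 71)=12721858 / 67947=187.23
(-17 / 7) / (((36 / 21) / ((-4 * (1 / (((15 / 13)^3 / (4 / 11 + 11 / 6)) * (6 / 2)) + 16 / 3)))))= 13200721 / 400950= 32.92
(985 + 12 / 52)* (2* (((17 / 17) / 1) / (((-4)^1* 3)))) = -6404 / 39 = -164.21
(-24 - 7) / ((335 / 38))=-1178 / 335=-3.52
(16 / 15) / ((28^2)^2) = 1 / 576240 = 0.00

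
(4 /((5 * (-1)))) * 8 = -32 /5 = -6.40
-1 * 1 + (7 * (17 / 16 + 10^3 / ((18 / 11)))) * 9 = 617055 / 16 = 38565.94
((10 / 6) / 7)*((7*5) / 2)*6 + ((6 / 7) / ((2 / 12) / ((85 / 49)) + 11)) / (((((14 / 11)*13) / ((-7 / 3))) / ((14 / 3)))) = 1835435 / 73567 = 24.95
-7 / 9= -0.78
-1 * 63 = -63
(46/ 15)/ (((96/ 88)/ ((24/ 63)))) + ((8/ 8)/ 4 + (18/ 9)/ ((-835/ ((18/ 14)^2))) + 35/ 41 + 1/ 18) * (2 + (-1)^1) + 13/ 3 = 1188392971/ 181171620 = 6.56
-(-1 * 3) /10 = 3 /10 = 0.30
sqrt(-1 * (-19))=sqrt(19)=4.36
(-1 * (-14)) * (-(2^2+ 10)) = -196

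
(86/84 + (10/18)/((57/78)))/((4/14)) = 4271/684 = 6.24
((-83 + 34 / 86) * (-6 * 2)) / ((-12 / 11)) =-39072 / 43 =-908.65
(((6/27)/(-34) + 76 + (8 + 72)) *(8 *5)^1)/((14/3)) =477340/357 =1337.09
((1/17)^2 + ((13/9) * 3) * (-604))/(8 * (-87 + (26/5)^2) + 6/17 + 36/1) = 56730625/9609114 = 5.90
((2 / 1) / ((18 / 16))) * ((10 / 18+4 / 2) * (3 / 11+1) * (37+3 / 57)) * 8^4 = 1350565888 / 1539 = 877560.68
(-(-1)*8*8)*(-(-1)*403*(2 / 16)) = 3224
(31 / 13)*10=310 / 13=23.85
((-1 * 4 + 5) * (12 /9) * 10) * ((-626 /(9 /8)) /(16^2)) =-1565 /54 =-28.98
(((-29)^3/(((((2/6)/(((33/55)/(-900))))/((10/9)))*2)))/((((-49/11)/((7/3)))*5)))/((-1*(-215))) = -268279/20317500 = -0.01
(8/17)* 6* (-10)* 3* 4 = -5760/17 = -338.82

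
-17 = -17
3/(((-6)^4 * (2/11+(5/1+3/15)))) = 55/127872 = 0.00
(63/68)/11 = 63/748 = 0.08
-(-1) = 1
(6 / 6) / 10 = 1 / 10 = 0.10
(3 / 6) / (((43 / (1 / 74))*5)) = 0.00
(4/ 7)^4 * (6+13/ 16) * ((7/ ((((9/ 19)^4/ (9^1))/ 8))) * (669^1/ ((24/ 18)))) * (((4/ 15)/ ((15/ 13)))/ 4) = 1317768419552/ 6251175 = 210803.32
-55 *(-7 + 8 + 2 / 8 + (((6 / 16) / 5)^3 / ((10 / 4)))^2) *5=-352000008019 / 1024000000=-343.75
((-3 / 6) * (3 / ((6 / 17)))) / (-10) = 17 / 40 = 0.42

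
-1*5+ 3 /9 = -14 /3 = -4.67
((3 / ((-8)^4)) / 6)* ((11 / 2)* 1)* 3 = 33 / 16384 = 0.00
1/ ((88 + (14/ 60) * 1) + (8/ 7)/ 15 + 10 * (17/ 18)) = 126/ 12317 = 0.01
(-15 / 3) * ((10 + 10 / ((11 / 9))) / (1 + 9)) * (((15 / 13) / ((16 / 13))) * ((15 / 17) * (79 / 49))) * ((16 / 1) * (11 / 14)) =-888750 / 5831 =-152.42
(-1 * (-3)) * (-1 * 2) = -6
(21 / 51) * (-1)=-7 / 17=-0.41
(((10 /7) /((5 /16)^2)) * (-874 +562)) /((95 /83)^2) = -1100476416 /315875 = -3483.90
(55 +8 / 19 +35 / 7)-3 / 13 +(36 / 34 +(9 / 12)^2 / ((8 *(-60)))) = 658381003 / 10749440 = 61.25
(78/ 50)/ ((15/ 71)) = 923/ 125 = 7.38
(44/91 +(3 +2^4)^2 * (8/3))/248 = 65735/16926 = 3.88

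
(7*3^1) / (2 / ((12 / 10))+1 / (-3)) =63 / 4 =15.75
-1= -1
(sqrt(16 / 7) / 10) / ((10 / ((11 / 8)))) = 11*sqrt(7) / 1400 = 0.02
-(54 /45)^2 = -36 /25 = -1.44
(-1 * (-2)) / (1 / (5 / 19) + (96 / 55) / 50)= 0.52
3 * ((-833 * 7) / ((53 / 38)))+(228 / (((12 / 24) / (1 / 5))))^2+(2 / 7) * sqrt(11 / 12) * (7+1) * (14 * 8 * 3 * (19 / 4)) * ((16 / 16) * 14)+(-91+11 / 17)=-97196814 / 22525+8512 * sqrt(33)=44582.65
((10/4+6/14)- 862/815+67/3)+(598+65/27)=192424109/308070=624.61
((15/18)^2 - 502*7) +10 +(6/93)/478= -934415635/266724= -3503.31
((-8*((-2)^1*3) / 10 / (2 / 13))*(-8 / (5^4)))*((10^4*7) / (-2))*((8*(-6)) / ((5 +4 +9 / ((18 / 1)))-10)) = 6709248 / 5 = 1341849.60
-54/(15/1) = -18/5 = -3.60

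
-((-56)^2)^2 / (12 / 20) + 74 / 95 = -16390825.89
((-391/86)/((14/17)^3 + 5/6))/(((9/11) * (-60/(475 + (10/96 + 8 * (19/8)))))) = 501159491921/15243094080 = 32.88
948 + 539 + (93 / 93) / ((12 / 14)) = 8929 / 6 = 1488.17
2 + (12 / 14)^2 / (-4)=1.82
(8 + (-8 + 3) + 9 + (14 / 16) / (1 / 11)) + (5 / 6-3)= 467 / 24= 19.46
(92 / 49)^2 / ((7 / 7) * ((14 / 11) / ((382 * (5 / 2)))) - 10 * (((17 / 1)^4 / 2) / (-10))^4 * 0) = 44457160 / 16807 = 2645.16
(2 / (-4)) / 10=-1 / 20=-0.05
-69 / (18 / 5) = -115 / 6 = -19.17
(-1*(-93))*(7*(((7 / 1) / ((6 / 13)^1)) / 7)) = 2821 / 2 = 1410.50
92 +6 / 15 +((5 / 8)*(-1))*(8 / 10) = 919 / 10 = 91.90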